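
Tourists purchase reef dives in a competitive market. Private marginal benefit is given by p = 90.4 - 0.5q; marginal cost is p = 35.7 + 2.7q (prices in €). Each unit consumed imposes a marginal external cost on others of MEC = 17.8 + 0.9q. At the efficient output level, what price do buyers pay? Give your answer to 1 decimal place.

Social marginal benefit = demand − MEC = 72.6 - 1.4q.
Set SMB = MC: 72.6 - 1.4q = 35.7 + 2.7q → q* = 9.0000.
Consumer price on the demand curve at q*: 90.4 − 0.5×9.0000 = 85.9000.

P = €85.9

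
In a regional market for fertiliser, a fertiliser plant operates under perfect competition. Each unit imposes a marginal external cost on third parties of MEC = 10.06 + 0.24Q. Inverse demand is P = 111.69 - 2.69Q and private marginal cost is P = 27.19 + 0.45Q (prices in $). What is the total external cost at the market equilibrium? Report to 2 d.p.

Market equilibrium (private): 27.19 + 0.45Q = 111.69 - 2.69Q → Q_m = 26.9108.
Total external cost = ∫₀^{Q_m} (10.06 + 0.24Q) dQ = 10.06×26.9108 + ½×0.24×26.9108² = 357.6256.

$357.63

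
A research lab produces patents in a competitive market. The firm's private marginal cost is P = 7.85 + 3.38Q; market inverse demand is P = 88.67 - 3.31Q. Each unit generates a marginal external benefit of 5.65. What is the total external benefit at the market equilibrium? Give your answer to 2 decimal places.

68.26

Market equilibrium (private): 7.85 + 3.38Q = 88.67 - 3.31Q → Q_m = 12.0807.
Total external benefit = MEB × Q_m = 5.65 × 12.0807 = 68.2560.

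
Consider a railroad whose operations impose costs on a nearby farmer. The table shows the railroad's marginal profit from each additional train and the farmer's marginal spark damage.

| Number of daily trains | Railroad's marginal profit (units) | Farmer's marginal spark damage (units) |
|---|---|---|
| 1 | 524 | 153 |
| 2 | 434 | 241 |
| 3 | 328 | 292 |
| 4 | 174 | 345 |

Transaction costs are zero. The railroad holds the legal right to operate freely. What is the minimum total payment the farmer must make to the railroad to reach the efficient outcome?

174

Left alone the railroad would choose level 4 (marginal profit stays positive).
Efficient level: k* = 3 (marginal profit ≥ marginal spark damage through 3).
The farmer must at least cover the railroad's forgone profit from cutting 4→3: 174 = 174.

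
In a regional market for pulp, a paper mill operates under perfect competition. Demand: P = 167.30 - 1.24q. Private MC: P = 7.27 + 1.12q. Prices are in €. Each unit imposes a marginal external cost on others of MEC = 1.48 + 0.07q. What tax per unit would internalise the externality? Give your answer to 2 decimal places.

Social marginal cost = private MC + MEC = 8.75 + 1.19q.
Set SMC = demand: 8.75 + 1.19q = 167.30 - 1.24q → q* = 65.2469.
The Pigouvian tax equals MEC at q*: 1.48 + 0.07×65.2469 = 6.0473.

tax = €6.05 per unit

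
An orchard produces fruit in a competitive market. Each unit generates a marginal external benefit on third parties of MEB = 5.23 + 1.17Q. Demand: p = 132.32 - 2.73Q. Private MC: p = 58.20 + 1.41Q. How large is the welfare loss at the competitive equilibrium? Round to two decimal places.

Market equilibrium (private): 58.20 + 1.41Q = 132.32 - 2.73Q → Q_m = 17.9034.
Social marginal cost = private MC − MEB = 52.97 + 0.24Q.
Set SMC = demand: 52.97 + 0.24Q = 132.32 - 2.73Q → Q* = 26.7172.
Between Q* and Q_m the wedge demand − SMC runs linearly from 0 to MEB(Q_m), so the loss is a triangle.
DWL = ½ × 8.8138 × 26.1770 = 115.3594.

DWL = 115.36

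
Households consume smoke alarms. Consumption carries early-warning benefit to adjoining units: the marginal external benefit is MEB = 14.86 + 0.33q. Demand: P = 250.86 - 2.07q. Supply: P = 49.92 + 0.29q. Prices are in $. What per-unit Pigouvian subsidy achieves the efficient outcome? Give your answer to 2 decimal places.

Social marginal benefit = demand + MEB = 265.72 - 1.74q.
Set SMB = MC: 265.72 - 1.74q = 49.92 + 0.29q → q* = 106.3054.
The Pigouvian subsidy equals MEB at q*: 14.86 + 0.33×106.3054 = 49.9408.

subsidy = $49.94 per unit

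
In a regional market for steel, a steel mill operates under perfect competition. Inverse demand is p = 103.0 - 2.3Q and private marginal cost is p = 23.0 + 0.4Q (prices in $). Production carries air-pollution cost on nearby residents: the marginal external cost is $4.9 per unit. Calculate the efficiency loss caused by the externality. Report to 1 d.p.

Market equilibrium (private): 23.0 + 0.4Q = 103.0 - 2.3Q → Q_m = 29.6296.
Social marginal cost = private MC + MEC = 27.9 + 0.4Q.
Set SMC = demand: 27.9 + 0.4Q = 103.0 - 2.3Q → Q* = 27.8148.
The loss is the area between SMC and demand from Q* to Q_m; with linear curves that's a triangle of height MEC(Q_m).
DWL = ½ × 1.8148 × 4.9000 = 4.4463.

DWL = $4.4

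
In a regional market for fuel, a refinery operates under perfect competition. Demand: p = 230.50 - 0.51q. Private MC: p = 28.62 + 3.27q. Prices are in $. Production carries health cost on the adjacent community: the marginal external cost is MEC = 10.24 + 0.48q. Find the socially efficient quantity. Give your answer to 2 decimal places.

Social marginal cost = private MC + MEC = 38.86 + 3.75q.
Set SMC = demand: 38.86 + 3.75q = 230.50 - 0.51q → q* = 44.9859.

q* = 44.99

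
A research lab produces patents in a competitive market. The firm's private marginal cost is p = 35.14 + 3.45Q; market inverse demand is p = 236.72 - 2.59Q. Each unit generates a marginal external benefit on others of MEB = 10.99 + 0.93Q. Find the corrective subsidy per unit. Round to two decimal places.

Social marginal cost = private MC − MEB = 24.15 + 2.52Q.
Set SMC = demand: 24.15 + 2.52Q = 236.72 - 2.59Q → Q* = 41.5988.
The Pigouvian subsidy equals MEB at Q*: 10.99 + 0.93×41.5988 = 49.6769.

subsidy = 49.68 per unit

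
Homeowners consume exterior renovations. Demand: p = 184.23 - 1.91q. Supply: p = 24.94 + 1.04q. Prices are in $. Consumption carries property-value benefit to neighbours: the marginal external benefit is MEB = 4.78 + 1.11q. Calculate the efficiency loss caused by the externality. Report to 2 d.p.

Market equilibrium (private): 24.94 + 1.04q = 184.23 - 1.91q → q_m = 53.9966.
Social marginal benefit = demand + MEB = 189.01 - 0.80q.
Set SMB = MC: 189.01 - 0.80q = 24.94 + 1.04q → q* = 89.1685.
Height of the DWL triangle at q_m is SMB(q_m) − MC(q_m) = MEB(q_m) = 64.7162.
DWL = ½ × 35.1719 × 64.7162 = 1138.0959.

DWL = $1138.10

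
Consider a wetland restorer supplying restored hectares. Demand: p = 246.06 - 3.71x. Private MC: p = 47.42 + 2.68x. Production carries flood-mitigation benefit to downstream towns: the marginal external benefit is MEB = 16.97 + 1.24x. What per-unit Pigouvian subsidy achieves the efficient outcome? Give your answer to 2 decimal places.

Social marginal cost = private MC − MEB = 30.45 + 1.44x.
Set SMC = demand: 30.45 + 1.44x = 246.06 - 3.71x → x* = 41.8660.
The Pigouvian subsidy equals MEB at x*: 16.97 + 1.24×41.8660 = 68.8838.

subsidy = 68.88 per unit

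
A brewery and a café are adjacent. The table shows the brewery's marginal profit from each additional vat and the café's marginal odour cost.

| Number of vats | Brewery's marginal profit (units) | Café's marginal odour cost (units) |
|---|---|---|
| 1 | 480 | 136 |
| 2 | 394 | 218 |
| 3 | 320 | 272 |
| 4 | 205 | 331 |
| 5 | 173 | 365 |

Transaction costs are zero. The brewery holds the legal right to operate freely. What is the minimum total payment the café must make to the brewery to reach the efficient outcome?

Left alone the brewery would choose level 5 (marginal profit stays positive).
Efficient level: k* = 3 (marginal profit ≥ marginal odour cost through 3).
The café must at least cover the brewery's forgone profit from cutting 5→3: 205 + 173 = 378.

378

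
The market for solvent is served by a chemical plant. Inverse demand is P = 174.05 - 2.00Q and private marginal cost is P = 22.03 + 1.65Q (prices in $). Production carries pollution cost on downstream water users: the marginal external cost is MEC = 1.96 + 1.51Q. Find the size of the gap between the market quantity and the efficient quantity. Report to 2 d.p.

12.57 units

Market equilibrium (private): 22.03 + 1.65Q = 174.05 - 2.00Q → Q_m = 41.6493.
Social marginal cost = private MC + MEC = 23.99 + 3.16Q.
Set SMC = demand: 23.99 + 3.16Q = 174.05 - 2.00Q → Q* = 29.0814.
Gap = |41.6493 − 29.0814| = 12.5679.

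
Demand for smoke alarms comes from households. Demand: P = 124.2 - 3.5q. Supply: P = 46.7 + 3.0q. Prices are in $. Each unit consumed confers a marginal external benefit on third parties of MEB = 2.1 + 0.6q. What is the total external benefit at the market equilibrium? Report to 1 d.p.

Market equilibrium (private): 46.7 + 3.0q = 124.2 - 3.5q → q_m = 11.9231.
Total external benefit = ∫₀^{q_m} (2.1 + 0.6q) dq = 2.1×11.9231 + ½×0.6×11.9231² = 67.6866.

$67.7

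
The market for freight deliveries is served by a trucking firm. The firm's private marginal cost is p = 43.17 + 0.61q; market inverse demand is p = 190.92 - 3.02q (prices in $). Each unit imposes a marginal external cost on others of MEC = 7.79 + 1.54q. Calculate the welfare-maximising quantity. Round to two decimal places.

q* = 27.07

Social marginal cost = private MC + MEC = 50.96 + 2.15q.
Set SMC = demand: 50.96 + 2.15q = 190.92 - 3.02q → q* = 27.0716.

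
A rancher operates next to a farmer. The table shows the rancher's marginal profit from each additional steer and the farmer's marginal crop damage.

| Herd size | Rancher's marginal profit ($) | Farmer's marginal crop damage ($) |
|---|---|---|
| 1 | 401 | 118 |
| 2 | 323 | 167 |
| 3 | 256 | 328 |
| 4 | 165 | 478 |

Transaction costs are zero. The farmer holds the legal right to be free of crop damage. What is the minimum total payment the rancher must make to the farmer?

$285

Efficient level: marginal profit ≥ marginal crop damage through level 2, so k* = 2.
With the farmer holding the right, the rancher must at least compensate total damage at k*: 118 + 167 = 285.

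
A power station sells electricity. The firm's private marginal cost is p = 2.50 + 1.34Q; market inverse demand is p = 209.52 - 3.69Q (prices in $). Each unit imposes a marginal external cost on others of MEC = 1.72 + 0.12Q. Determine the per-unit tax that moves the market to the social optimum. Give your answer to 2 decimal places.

Social marginal cost = private MC + MEC = 4.22 + 1.46Q.
Set SMC = demand: 4.22 + 1.46Q = 209.52 - 3.69Q → Q* = 39.8641.
The Pigouvian tax equals MEC at Q*: 1.72 + 0.12×39.8641 = 6.5037.

tax = $6.50 per unit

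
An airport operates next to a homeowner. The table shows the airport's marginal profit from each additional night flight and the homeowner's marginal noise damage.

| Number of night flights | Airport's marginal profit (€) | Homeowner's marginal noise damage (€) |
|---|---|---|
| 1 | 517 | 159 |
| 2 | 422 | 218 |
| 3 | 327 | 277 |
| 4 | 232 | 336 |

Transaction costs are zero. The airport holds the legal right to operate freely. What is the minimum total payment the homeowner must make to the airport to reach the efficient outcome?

€232

Left alone the airport would choose level 4 (marginal profit stays positive).
Efficient level: k* = 3 (marginal profit ≥ marginal noise damage through 3).
The homeowner must at least cover the airport's forgone profit from cutting 4→3: 232 = 232.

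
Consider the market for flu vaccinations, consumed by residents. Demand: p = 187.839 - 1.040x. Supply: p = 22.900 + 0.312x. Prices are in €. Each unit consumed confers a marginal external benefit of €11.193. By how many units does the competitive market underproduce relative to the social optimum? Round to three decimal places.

Market equilibrium (private): 22.900 + 0.312x = 187.839 - 1.040x → x_m = 121.9963.
Social marginal benefit = demand + MEB = 199.032 - 1.040x.
Set SMB = MC: 199.032 - 1.040x = 22.900 + 0.312x → x* = 130.2751.
Gap = |121.9963 − 130.2751| = 8.2788.

8.279 units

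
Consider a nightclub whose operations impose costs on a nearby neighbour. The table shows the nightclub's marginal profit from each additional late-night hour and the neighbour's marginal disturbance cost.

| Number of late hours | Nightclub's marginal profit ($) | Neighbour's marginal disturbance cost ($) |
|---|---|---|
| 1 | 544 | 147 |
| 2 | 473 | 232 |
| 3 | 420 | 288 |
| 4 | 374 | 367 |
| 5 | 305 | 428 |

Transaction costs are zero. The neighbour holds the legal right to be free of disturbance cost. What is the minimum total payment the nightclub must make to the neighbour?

$1034

Efficient level: marginal profit ≥ marginal disturbance cost through level 4, so k* = 4.
With the neighbour holding the right, the nightclub must at least compensate total damage at k*: 147 + 232 + 288 + 367 = 1034.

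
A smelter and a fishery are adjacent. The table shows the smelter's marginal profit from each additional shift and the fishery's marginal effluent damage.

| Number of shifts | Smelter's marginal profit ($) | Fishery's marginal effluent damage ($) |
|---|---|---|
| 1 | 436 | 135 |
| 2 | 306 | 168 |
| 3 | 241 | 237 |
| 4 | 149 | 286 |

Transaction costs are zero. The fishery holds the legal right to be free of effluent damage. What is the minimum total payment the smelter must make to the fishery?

Efficient level: marginal profit ≥ marginal effluent damage through level 3, so k* = 3.
With the fishery holding the right, the smelter must at least compensate total damage at k*: 135 + 168 + 237 = 540.

$540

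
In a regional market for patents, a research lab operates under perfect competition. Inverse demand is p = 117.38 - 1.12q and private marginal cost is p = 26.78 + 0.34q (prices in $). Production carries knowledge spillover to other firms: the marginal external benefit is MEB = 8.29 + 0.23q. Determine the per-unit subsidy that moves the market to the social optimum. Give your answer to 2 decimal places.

Social marginal cost = private MC − MEB = 18.49 + 0.11q.
Set SMC = demand: 18.49 + 0.11q = 117.38 - 1.12q → q* = 80.3984.
The Pigouvian subsidy equals MEB at q*: 8.29 + 0.23×80.3984 = 26.7816.

subsidy = $26.78 per unit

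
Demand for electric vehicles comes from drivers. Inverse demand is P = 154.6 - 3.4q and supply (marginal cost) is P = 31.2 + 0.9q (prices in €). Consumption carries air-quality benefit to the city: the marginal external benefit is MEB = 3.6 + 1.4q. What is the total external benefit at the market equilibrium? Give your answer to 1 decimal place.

Market equilibrium (private): 31.2 + 0.9q = 154.6 - 3.4q → q_m = 28.6977.
Total external benefit = ∫₀^{q_m} (3.6 + 1.4q) dq = 3.6×28.6977 + ½×1.4×28.6977² = 679.8023.

€679.8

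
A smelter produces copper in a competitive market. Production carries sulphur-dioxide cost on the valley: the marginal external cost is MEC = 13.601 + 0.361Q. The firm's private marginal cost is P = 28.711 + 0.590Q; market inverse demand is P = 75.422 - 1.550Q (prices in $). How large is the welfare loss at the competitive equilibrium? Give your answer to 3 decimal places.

Market equilibrium (private): 28.711 + 0.590Q = 75.422 - 1.550Q → Q_m = 21.8276.
Social marginal cost = private MC + MEC = 42.312 + 0.951Q.
Set SMC = demand: 42.312 + 0.951Q = 75.422 - 1.550Q → Q* = 13.2387.
The welfare-loss triangle has base |Q_m − Q*| and height MEC(Q_m) (the vertical gap between SMC and demand is zero at Q* and MEC at Q_m).
DWL = ½ × 8.5889 × 21.4808 = 92.2482.

DWL = $92.248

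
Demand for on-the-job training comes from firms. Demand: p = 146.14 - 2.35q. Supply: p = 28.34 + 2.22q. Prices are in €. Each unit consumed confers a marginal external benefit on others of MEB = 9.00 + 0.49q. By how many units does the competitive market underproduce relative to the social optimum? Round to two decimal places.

Market equilibrium (private): 28.34 + 2.22q = 146.14 - 2.35q → q_m = 25.7768.
Social marginal benefit = demand + MEB = 155.14 - 1.86q.
Set SMB = MC: 155.14 - 1.86q = 28.34 + 2.22q → q* = 31.0784.
Gap = |25.7768 − 31.0784| = 5.3016.

5.30 units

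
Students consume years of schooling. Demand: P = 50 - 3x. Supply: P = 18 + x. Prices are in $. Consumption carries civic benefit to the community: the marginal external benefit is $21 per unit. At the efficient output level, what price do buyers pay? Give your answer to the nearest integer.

P = $10

Social marginal benefit = demand + MEB = 71 - 3x.
Set SMB = MC: 71 - 3x = 18 + x → x* = 13.2500.
Consumer price on the demand curve at x*: 50 − 3×13.2500 = 10.2500.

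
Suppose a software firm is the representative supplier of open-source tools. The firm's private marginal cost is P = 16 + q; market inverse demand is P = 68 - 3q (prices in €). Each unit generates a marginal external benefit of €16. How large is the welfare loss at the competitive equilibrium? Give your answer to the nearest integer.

Market equilibrium (private): 16 + q = 68 - 3q → q_m = 13.0000.
Social marginal cost = private MC − MEB = 0 + q.
Set SMC = demand: 0 + q = 68 - 3q → q* = 17.0000.
The loss is the area between SMC and demand from q* to q_m; with linear curves that's a triangle of height MEB(q_m).
DWL = ½ × 4.0000 × 16.0000 = 32.0000.

DWL = €32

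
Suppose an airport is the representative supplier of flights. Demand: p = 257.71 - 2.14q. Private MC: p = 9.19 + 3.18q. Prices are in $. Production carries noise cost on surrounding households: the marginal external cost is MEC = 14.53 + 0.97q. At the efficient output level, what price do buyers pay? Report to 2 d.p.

Social marginal cost = private MC + MEC = 23.72 + 4.15q.
Set SMC = demand: 23.72 + 4.15q = 257.71 - 2.14q → q* = 37.2003.
Consumer price on the demand curve at q*: 257.71 − 2.14×37.2003 = 178.1014.

P = $178.10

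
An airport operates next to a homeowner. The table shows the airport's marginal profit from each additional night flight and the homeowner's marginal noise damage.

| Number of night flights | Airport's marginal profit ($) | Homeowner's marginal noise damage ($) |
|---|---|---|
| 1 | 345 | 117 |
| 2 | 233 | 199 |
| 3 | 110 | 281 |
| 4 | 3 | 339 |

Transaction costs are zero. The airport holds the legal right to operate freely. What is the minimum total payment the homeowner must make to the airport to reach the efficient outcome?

$113

Left alone the airport would choose level 4 (marginal profit stays positive).
Efficient level: k* = 2 (marginal profit ≥ marginal noise damage through 2).
The homeowner must at least cover the airport's forgone profit from cutting 4→2: 110 + 3 = 113.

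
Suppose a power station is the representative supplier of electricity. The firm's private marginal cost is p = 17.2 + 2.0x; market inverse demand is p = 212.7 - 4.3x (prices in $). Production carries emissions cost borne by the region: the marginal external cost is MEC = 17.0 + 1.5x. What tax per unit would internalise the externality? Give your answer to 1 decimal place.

Social marginal cost = private MC + MEC = 34.2 + 3.5x.
Set SMC = demand: 34.2 + 3.5x = 212.7 - 4.3x → x* = 22.8846.
The Pigouvian tax equals MEC at x*: 17.0 + 1.5×22.8846 = 51.3269.

tax = $51.3 per unit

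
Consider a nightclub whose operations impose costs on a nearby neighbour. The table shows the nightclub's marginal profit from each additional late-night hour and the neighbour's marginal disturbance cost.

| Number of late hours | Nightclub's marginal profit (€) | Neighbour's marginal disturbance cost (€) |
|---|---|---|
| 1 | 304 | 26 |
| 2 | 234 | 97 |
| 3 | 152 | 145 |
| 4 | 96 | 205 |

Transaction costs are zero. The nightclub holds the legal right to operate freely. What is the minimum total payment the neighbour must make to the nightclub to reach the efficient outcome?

Left alone the nightclub would choose level 4 (marginal profit stays positive).
Efficient level: k* = 3 (marginal profit ≥ marginal disturbance cost through 3).
The neighbour must at least cover the nightclub's forgone profit from cutting 4→3: 96 = 96.

€96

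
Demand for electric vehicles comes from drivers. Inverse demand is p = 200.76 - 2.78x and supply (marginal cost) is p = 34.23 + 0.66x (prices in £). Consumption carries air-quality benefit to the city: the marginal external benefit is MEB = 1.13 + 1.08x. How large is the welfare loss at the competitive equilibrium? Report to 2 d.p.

Market equilibrium (private): 34.23 + 0.66x = 200.76 - 2.78x → x_m = 48.4099.
Social marginal benefit = demand + MEB = 201.89 - 1.70x.
Set SMB = MC: 201.89 - 1.70x = 34.23 + 0.66x → x* = 71.0424.
Between x* and x_m the wedge SMB − MC runs linearly from 0 to MEB(x_m), so the loss is a triangle.
DWL = ½ × 22.6325 × 53.4127 = 604.4315.

DWL = £604.43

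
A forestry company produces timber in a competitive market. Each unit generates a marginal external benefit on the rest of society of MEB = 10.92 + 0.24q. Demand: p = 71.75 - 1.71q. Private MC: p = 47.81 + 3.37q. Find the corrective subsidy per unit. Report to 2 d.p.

subsidy = 12.65 per unit

Social marginal cost = private MC − MEB = 36.89 + 3.13q.
Set SMC = demand: 36.89 + 3.13q = 71.75 - 1.71q → q* = 7.2025.
The Pigouvian subsidy equals MEB at q*: 10.92 + 0.24×7.2025 = 12.6486.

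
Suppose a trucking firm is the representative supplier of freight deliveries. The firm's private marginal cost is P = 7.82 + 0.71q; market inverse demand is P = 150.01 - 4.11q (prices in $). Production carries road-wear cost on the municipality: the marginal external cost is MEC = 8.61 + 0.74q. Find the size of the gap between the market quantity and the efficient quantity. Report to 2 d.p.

5.47 units

Market equilibrium (private): 7.82 + 0.71q = 150.01 - 4.11q → q_m = 29.5000.
Social marginal cost = private MC + MEC = 16.43 + 1.45q.
Set SMC = demand: 16.43 + 1.45q = 150.01 - 4.11q → q* = 24.0252.
Gap = |29.5000 − 24.0252| = 5.4748.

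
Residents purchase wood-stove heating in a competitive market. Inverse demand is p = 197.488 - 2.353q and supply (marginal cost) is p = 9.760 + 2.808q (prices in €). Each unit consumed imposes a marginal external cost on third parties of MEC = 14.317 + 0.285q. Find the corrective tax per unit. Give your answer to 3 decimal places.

Social marginal benefit = demand − MEC = 183.171 - 2.638q.
Set SMB = MC: 183.171 - 2.638q = 9.760 + 2.808q → q* = 31.8419.
The Pigouvian tax equals MEC at q*: 14.317 + 0.285×31.8419 = 23.3919.

tax = €23.392 per unit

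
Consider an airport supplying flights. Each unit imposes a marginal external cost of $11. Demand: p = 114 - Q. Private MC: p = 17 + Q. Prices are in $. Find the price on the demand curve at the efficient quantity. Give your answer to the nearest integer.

P = $71

Social marginal cost = private MC + MEC = 28 + Q.
Set SMC = demand: 28 + Q = 114 - Q → Q* = 43.0000.
Consumer price on the demand curve at Q*: 114 − 1×43.0000 = 71.0000.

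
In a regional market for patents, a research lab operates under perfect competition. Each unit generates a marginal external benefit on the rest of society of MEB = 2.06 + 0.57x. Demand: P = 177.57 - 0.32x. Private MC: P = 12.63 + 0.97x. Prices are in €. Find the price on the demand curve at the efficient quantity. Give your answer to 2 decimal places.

P = €103.35

Social marginal cost = private MC − MEB = 10.57 + 0.40x.
Set SMC = demand: 10.57 + 0.40x = 177.57 - 0.32x → x* = 231.9444.
Consumer price on the demand curve at x*: 177.57 − 0.32×231.9444 = 103.3478.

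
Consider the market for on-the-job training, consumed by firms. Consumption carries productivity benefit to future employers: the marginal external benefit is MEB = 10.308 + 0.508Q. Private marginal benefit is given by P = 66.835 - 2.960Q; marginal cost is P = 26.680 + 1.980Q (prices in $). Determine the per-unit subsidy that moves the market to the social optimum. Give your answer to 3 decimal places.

subsidy = $16.092 per unit

Social marginal benefit = demand + MEB = 77.143 - 2.452Q.
Set SMB = MC: 77.143 - 2.452Q = 26.680 + 1.980Q → Q* = 11.3861.
The Pigouvian subsidy equals MEB at Q*: 10.308 + 0.508×11.3861 = 16.0921.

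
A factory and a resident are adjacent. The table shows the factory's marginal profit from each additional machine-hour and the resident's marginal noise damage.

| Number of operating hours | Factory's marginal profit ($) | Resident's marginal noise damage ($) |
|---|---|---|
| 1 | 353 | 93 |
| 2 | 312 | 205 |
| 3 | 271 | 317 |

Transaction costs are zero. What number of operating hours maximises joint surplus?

2

Bargaining reaches the level where marginal profit last exceeds marginal noise damage.
That holds through level 2 (312 ≥ 205) but not at 3 (271 < 317).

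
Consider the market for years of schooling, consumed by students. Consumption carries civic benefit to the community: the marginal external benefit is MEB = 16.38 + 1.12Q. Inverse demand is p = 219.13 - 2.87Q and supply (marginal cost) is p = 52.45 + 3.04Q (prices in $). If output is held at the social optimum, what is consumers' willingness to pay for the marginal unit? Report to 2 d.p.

Social marginal benefit = demand + MEB = 235.51 - 1.75Q.
Set SMB = MC: 235.51 - 1.75Q = 52.45 + 3.04Q → Q* = 38.2171.
Consumer price on the demand curve at Q*: 219.13 − 2.87×38.2171 = 109.4469.

P = $109.45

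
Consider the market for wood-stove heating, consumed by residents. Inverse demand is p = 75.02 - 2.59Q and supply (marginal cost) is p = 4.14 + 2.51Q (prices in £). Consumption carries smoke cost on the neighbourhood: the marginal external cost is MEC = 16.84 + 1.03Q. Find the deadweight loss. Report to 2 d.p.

DWL = £79.17

Market equilibrium (private): 4.14 + 2.51Q = 75.02 - 2.59Q → Q_m = 13.8980.
Social marginal benefit = demand − MEC = 58.18 - 3.62Q.
Set SMB = MC: 58.18 - 3.62Q = 4.14 + 2.51Q → Q* = 8.8157.
Between Q* and Q_m the wedge MC − SMB runs linearly from 0 to MEC(Q_m), so the loss is a triangle.
DWL = ½ × 5.0823 × 31.1550 = 79.1695.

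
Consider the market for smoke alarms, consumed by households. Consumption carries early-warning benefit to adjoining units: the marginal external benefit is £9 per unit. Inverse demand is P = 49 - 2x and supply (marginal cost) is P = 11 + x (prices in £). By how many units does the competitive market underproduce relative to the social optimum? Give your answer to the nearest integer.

Market equilibrium (private): 11 + x = 49 - 2x → x_m = 12.6667.
Social marginal benefit = demand + MEB = 58 - 2x.
Set SMB = MC: 58 - 2x = 11 + x → x* = 15.6667.
Gap = |12.6667 − 15.6667| = 3.0000.

3 units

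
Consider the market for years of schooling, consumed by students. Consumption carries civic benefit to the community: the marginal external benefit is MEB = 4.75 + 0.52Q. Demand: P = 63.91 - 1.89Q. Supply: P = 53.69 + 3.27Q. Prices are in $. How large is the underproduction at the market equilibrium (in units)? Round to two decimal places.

Market equilibrium (private): 53.69 + 3.27Q = 63.91 - 1.89Q → Q_m = 1.9806.
Social marginal benefit = demand + MEB = 68.66 - 1.37Q.
Set SMB = MC: 68.66 - 1.37Q = 53.69 + 3.27Q → Q* = 3.2263.
Gap = |1.9806 − 3.2263| = 1.2457.

1.25 units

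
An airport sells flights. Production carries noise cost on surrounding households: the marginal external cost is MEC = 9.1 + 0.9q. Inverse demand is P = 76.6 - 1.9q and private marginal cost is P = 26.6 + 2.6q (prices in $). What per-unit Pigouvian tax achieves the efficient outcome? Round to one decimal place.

tax = $15.9 per unit

Social marginal cost = private MC + MEC = 35.7 + 3.5q.
Set SMC = demand: 35.7 + 3.5q = 76.6 - 1.9q → q* = 7.5741.
The Pigouvian tax equals MEC at q*: 9.1 + 0.9×7.5741 = 15.9167.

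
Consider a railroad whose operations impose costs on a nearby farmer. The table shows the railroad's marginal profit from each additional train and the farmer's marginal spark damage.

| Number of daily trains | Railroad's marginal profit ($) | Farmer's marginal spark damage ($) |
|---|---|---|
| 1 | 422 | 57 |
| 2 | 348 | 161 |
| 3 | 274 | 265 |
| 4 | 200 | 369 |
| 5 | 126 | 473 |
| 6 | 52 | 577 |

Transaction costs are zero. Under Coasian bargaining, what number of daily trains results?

Bargaining reaches the level where marginal profit last exceeds marginal spark damage.
That holds through level 3 (274 ≥ 265) but not at 4 (200 < 369).

3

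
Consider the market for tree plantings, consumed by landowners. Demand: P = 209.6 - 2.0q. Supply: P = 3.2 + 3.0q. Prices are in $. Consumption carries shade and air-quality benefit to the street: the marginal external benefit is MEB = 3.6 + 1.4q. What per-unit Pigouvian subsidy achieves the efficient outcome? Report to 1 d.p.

subsidy = $85.3 per unit

Social marginal benefit = demand + MEB = 213.2 - 0.6q.
Set SMB = MC: 213.2 - 0.6q = 3.2 + 3.0q → q* = 58.3333.
The Pigouvian subsidy equals MEB at q*: 3.6 + 1.4×58.3333 = 85.2666.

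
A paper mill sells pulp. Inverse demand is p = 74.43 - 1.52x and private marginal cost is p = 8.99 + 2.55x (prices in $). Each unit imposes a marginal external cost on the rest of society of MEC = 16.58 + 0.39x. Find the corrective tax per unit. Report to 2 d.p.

Social marginal cost = private MC + MEC = 25.57 + 2.94x.
Set SMC = demand: 25.57 + 2.94x = 74.43 - 1.52x → x* = 10.9552.
The Pigouvian tax equals MEC at x*: 16.58 + 0.39×10.9552 = 20.8525.

tax = $20.85 per unit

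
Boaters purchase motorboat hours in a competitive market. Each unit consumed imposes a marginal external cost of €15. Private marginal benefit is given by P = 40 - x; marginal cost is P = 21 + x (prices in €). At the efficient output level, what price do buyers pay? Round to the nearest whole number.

P = €38

Social marginal benefit = demand − MEC = 25 - x.
Set SMB = MC: 25 - x = 21 + x → x* = 2.0000.
Consumer price on the demand curve at x*: 40 − 1×2.0000 = 38.0000.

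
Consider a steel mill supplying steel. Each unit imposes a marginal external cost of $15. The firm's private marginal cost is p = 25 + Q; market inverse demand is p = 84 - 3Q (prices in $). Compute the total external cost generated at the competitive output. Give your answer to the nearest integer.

Market equilibrium (private): 25 + Q = 84 - 3Q → Q_m = 14.7500.
Total external cost = MEC × Q_m = 15 × 14.7500 = 221.2500.

$221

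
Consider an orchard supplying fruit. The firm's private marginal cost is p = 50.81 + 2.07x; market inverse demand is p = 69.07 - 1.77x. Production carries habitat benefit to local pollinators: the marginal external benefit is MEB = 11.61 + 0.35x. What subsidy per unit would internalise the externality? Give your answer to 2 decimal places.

Social marginal cost = private MC − MEB = 39.20 + 1.72x.
Set SMC = demand: 39.20 + 1.72x = 69.07 - 1.77x → x* = 8.5587.
The Pigouvian subsidy equals MEB at x*: 11.61 + 0.35×8.5587 = 14.6055.

subsidy = 14.61 per unit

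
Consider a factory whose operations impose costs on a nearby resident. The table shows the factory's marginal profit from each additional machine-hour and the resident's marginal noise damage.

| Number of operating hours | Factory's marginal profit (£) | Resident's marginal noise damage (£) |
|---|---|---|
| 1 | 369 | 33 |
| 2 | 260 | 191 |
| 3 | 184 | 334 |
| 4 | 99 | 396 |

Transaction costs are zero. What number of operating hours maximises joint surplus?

Bargaining reaches the level where marginal profit last exceeds marginal noise damage.
That holds through level 2 (260 ≥ 191) but not at 3 (184 < 334).

2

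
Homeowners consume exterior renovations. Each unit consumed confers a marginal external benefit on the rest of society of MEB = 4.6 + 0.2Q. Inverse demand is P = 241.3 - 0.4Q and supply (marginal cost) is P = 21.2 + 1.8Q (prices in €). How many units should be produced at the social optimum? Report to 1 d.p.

Q* = 112.4

Social marginal benefit = demand + MEB = 245.9 - 0.2Q.
Set SMB = MC: 245.9 - 0.2Q = 21.2 + 1.8Q → Q* = 112.3500.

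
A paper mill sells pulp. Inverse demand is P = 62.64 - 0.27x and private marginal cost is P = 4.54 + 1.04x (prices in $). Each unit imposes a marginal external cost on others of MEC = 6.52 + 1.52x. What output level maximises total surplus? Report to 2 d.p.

Social marginal cost = private MC + MEC = 11.06 + 2.56x.
Set SMC = demand: 11.06 + 2.56x = 62.64 - 0.27x → x* = 18.2261.

x* = 18.23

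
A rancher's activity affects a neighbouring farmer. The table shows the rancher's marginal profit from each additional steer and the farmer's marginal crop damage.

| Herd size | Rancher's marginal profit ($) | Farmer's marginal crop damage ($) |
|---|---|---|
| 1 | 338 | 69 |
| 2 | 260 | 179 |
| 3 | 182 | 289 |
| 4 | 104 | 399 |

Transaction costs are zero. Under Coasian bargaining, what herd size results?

Bargaining reaches the level where marginal profit last exceeds marginal crop damage.
That holds through level 2 (260 ≥ 179) but not at 3 (182 < 289).

2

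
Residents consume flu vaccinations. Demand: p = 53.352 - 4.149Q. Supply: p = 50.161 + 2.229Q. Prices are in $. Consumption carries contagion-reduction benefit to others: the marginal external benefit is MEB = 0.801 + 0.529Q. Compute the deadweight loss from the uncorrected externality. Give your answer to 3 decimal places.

Market equilibrium (private): 50.161 + 2.229Q = 53.352 - 4.149Q → Q_m = 0.5003.
Social marginal benefit = demand + MEB = 54.153 - 3.620Q.
Set SMB = MC: 54.153 - 3.620Q = 50.161 + 2.229Q → Q* = 0.6825.
Between Q* and Q_m the wedge SMB − MC runs linearly from 0 to MEB(Q_m), so the loss is a triangle.
DWL = ½ × 0.1822 × 1.0657 = 0.0971.

DWL = $0.097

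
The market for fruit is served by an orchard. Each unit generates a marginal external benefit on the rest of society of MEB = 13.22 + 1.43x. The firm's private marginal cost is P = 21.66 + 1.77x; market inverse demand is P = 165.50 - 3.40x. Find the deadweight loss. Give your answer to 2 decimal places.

Market equilibrium (private): 21.66 + 1.77x = 165.50 - 3.40x → x_m = 27.8221.
Social marginal cost = private MC − MEB = 8.44 + 0.34x.
Set SMC = demand: 8.44 + 0.34x = 165.50 - 3.40x → x* = 41.9947.
Height of the DWL triangle at x_m is demand(x_m) − SMC(x_m) = MEB(x_m) = 53.0055.
DWL = ½ × 14.1726 × 53.0055 = 375.6129.

DWL = 375.61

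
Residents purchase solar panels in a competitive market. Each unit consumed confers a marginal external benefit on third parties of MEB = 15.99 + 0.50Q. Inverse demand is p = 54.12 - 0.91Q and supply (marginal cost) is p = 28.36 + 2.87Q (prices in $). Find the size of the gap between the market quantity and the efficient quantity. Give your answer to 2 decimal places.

5.91 units

Market equilibrium (private): 28.36 + 2.87Q = 54.12 - 0.91Q → Q_m = 6.8148.
Social marginal benefit = demand + MEB = 70.11 - 0.41Q.
Set SMB = MC: 70.11 - 0.41Q = 28.36 + 2.87Q → Q* = 12.7287.
Gap = |6.8148 − 12.7287| = 5.9139.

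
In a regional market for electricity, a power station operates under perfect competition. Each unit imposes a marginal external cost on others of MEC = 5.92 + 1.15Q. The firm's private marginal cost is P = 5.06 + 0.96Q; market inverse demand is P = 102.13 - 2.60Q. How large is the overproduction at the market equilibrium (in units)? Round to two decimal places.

Market equilibrium (private): 5.06 + 0.96Q = 102.13 - 2.60Q → Q_m = 27.2669.
Social marginal cost = private MC + MEC = 10.98 + 2.11Q.
Set SMC = demand: 10.98 + 2.11Q = 102.13 - 2.60Q → Q* = 19.3524.
Gap = |27.2669 − 19.3524| = 7.9145.

7.91 units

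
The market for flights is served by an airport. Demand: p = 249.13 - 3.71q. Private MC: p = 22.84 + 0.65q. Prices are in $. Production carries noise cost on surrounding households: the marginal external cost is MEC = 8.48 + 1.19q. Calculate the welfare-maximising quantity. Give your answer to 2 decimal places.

q* = 39.25

Social marginal cost = private MC + MEC = 31.32 + 1.84q.
Set SMC = demand: 31.32 + 1.84q = 249.13 - 3.71q → q* = 39.2450.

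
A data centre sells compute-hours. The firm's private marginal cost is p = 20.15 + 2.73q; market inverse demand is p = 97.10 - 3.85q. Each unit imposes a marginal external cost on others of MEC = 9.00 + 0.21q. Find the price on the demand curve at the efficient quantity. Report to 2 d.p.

Social marginal cost = private MC + MEC = 29.15 + 2.94q.
Set SMC = demand: 29.15 + 2.94q = 97.10 - 3.85q → q* = 10.0074.
Consumer price on the demand curve at q*: 97.10 − 3.85×10.0074 = 58.5715.

P = 58.57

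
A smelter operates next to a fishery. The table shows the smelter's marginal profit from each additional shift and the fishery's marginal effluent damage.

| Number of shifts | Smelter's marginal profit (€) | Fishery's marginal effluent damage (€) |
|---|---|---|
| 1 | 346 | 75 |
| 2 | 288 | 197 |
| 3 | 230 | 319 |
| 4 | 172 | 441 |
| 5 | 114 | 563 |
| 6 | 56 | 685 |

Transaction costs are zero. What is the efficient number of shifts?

Bargaining reaches the level where marginal profit last exceeds marginal effluent damage.
That holds through level 2 (288 ≥ 197) but not at 3 (230 < 319).

2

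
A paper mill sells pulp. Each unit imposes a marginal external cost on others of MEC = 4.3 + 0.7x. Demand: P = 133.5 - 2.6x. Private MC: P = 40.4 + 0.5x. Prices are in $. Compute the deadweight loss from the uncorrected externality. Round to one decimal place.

DWL = $84.4

Market equilibrium (private): 40.4 + 0.5x = 133.5 - 2.6x → x_m = 30.0323.
Social marginal cost = private MC + MEC = 44.7 + 1.2x.
Set SMC = demand: 44.7 + 1.2x = 133.5 - 2.6x → x* = 23.3684.
The loss is the area between SMC and demand from x* to x_m; with linear curves that's a triangle of height MEC(x_m).
DWL = ½ × 6.6639 × 25.3226 = 84.3736.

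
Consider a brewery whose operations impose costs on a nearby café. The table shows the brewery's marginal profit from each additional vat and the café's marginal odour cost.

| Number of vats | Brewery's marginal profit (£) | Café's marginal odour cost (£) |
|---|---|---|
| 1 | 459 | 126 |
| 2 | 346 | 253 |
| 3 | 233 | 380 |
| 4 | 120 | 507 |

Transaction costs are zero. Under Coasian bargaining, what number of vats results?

Bargaining reaches the level where marginal profit last exceeds marginal odour cost.
That holds through level 2 (346 ≥ 253) but not at 3 (233 < 380).

2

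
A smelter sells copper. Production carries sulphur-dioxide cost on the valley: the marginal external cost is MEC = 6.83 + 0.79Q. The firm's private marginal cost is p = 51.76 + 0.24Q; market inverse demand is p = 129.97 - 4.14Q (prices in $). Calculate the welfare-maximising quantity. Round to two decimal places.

Q* = 13.81

Social marginal cost = private MC + MEC = 58.59 + 1.03Q.
Set SMC = demand: 58.59 + 1.03Q = 129.97 - 4.14Q → Q* = 13.8066.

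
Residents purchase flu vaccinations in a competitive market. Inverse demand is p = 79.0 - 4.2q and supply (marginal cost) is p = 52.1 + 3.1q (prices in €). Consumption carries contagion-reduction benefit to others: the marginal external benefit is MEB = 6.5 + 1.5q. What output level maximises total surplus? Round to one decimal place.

q* = 5.8

Social marginal benefit = demand + MEB = 85.5 - 2.7q.
Set SMB = MC: 85.5 - 2.7q = 52.1 + 3.1q → q* = 5.7586.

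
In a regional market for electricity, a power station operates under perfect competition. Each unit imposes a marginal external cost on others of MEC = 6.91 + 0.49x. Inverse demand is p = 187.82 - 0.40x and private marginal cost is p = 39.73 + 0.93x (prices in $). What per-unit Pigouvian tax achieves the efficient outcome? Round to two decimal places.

tax = $44.92 per unit

Social marginal cost = private MC + MEC = 46.64 + 1.42x.
Set SMC = demand: 46.64 + 1.42x = 187.82 - 0.40x → x* = 77.5714.
The Pigouvian tax equals MEC at x*: 6.91 + 0.49×77.5714 = 44.9200.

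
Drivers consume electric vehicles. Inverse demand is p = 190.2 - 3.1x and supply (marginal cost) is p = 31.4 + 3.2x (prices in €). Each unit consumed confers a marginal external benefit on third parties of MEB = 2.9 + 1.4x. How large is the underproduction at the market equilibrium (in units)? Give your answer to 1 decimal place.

Market equilibrium (private): 31.4 + 3.2x = 190.2 - 3.1x → x_m = 25.2063.
Social marginal benefit = demand + MEB = 193.1 - 1.7x.
Set SMB = MC: 193.1 - 1.7x = 31.4 + 3.2x → x* = 33.0000.
Gap = |25.2063 − 33.0000| = 7.7937.

7.8 units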